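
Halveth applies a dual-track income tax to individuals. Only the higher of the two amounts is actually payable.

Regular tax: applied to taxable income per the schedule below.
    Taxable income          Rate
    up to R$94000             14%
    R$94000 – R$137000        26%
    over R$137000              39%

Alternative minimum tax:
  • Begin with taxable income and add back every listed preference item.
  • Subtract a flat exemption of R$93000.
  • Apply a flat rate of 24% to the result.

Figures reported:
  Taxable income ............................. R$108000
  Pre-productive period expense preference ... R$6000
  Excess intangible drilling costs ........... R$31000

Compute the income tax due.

R$16800

Regular tax:
  R$94000 × 14% = R$13160
  R$14000 × 26% = R$3640
  → R$16800

Alternative minimum tax:
  Adjusted income: R$108000 + R$6000 + R$31000 = R$145000
  Less exemption R$93000 → base R$52000
  R$52000 × 24% = R$12480

R$16800 > R$12480, so the regular tax governs.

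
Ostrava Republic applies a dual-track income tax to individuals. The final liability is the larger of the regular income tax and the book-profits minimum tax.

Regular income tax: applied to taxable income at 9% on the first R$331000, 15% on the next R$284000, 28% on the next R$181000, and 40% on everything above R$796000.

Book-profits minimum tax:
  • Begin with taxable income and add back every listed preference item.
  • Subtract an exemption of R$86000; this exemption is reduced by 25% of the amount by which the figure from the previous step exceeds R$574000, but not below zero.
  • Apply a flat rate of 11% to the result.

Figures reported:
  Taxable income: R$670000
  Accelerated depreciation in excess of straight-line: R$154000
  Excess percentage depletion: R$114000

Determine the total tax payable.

R$103180

Regular income tax:
  R$331000 × 9% = R$29790
  R$284000 × 15% = R$42600
  R$55000 × 28% = R$15400
  → R$87790

Book-profits minimum tax:
  Adjusted income: R$670000 + R$154000 + R$114000 = R$938000
  Exemption: 25% × (R$938000 − R$574000) = R$91000 ≥ R$86000, so the exemption is fully phased out
  Base: R$938000 − R$0 = R$938000
  R$938000 × 11% = R$103180

R$103180 > R$87790, so the book-profits minimum tax is the binding amount.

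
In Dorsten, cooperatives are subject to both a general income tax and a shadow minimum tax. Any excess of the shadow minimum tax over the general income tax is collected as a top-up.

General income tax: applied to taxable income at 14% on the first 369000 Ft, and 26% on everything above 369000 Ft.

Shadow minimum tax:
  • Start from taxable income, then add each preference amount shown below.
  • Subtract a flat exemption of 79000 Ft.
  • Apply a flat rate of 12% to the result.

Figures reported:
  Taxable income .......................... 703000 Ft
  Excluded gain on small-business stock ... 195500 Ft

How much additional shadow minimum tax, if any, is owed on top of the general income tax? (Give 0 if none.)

Shadow minimum tax:
  Adjusted income: 703000 Ft + 195500 Ft = 898500 Ft
  Less exemption 79000 Ft → base 819500 Ft
  819500 Ft × 12% = 98340 Ft

General income tax:
  369000 Ft × 14% = 51660 Ft
  334000 Ft × 26% = 86840 Ft
  → 138500 Ft

98340 Ft ≤ 138500 Ft, so no add-on is due.

0 Ft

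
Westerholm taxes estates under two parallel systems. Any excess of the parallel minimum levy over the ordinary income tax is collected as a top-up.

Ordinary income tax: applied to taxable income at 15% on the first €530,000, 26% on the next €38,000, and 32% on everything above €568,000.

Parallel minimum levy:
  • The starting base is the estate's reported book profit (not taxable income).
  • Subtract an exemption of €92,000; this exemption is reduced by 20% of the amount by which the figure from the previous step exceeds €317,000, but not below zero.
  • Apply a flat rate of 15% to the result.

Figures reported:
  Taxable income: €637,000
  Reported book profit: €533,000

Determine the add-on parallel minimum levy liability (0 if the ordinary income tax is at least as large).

€0

Parallel minimum levy:
  Base (reported book profit): €533,000
  Exemption: €92,000 − 20% × (€533,000 − €317,000) = €92,000 − €43,200 = €48,800
  Base: €533,000 − €48,800 = €484,200
  €484,200 × 15% = €72,630

Ordinary income tax:
  €530,000 × 15% = €79,500
  €38,000 × 26% = €9,880
  €69,000 × 32% = €22,080
  → €111,460

€72,630 ≤ €111,460, so no add-on is due.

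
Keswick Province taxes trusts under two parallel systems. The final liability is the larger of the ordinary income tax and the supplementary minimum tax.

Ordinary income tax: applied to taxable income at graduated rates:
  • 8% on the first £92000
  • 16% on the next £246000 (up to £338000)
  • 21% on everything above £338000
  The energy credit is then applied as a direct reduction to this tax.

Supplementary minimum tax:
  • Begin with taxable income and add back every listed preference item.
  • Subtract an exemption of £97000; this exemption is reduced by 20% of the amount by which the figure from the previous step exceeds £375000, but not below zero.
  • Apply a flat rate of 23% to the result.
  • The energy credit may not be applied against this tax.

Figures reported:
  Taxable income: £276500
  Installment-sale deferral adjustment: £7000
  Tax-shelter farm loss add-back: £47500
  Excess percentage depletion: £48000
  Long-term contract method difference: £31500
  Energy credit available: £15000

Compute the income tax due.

Ordinary income tax:
  £92000 × 8% = £7360
  £184500 × 16% = £29520
  → £36880
  Less energy credit £15000 → £21880

Supplementary minimum tax:
  Adjusted income: £276500 + £7000 + £47500 + £48000 + £31500 = £410500
  Exemption: £97000 − 20% × (£410500 − £375000) = £97000 − £7100 = £89900
  Base: £410500 − £89900 = £320600
  £320600 × 23% = £73738

£73738 > £21880, so the supplementary minimum tax is the binding amount.

£73738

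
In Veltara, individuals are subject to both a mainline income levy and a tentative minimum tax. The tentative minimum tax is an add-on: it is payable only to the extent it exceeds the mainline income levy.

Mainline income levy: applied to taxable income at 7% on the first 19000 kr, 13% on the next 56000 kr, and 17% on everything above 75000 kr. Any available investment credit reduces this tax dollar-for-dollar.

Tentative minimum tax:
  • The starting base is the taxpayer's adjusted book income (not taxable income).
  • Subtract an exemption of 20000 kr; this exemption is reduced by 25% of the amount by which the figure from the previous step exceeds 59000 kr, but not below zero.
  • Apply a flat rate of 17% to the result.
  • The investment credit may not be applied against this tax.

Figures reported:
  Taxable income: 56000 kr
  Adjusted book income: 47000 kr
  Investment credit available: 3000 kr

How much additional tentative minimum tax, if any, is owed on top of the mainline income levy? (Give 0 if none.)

1450 kr

Mainline income levy:
  19000 kr × 7% = 1330 kr
  37000 kr × 13% = 4810 kr
  → 6140 kr
  Less investment credit 3000 kr → 3140 kr

Tentative minimum tax:
  Base (adjusted book income): 47000 kr
  Exemption: 47000 kr ≤ 59000 kr, so full 20000 kr applies
  Base: 47000 kr − 20000 kr = 27000 kr
  27000 kr × 17% = 4590 kr

Excess of tentative minimum tax over mainline income levy: 4590 kr − 3140 kr = 1450 kr.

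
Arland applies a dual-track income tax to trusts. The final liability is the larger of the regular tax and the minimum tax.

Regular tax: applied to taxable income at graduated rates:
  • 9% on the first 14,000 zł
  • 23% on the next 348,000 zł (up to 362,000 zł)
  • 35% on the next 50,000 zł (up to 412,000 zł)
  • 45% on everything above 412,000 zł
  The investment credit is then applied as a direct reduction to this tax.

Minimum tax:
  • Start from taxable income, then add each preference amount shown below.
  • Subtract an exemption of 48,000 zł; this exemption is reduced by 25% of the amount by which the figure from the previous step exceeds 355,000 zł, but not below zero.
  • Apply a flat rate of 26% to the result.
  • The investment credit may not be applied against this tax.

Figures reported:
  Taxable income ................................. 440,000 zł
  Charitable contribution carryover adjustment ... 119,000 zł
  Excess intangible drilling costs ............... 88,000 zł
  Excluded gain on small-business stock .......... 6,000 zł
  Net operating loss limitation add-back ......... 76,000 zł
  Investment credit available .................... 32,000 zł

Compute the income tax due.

189,540 zł

Minimum tax:
  Adjusted income: 440,000 zł + 119,000 zł + 88,000 zł + 6,000 zł + 76,000 zł = 729,000 zł
  Exemption: 25% × (729,000 zł − 355,000 zł) = 93,500 zł ≥ 48,000 zł, so the exemption is fully phased out
  Base: 729,000 zł − 0 zł = 729,000 zł
  729,000 zł × 26% = 189,540 zł

Regular tax:
  14,000 zł × 9% = 1,260 zł
  348,000 zł × 23% = 80,040 zł
  50,000 zł × 35% = 17,500 zł
  28,000 zł × 45% = 12,600 zł
  → 111,400 zł
  Less investment credit 32,000 zł → 79,400 zł

189,540 zł > 79,400 zł, so the minimum tax is the binding amount.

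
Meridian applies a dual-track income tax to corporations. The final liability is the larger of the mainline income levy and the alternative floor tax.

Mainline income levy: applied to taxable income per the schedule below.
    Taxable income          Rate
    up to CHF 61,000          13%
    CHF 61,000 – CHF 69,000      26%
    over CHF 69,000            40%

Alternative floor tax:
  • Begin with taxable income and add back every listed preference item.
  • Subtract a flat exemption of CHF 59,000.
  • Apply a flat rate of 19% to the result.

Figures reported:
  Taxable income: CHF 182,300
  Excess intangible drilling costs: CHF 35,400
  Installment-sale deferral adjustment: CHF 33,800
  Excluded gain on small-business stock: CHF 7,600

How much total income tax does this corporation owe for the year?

Alternative floor tax:
  Adjusted income: CHF 182,300 + CHF 35,400 + CHF 33,800 + CHF 7,600 = CHF 259,100
  Less exemption CHF 59,000 → base CHF 200,100
  CHF 200,100 × 19% = CHF 38,019

Mainline income levy:
  CHF 61,000 × 13% = CHF 7,930
  CHF 8,000 × 26% = CHF 2,080
  CHF 113,300 × 40% = CHF 45,320
  → CHF 55,330

CHF 55,330 > CHF 38,019, so the mainline income levy governs.

CHF 55,330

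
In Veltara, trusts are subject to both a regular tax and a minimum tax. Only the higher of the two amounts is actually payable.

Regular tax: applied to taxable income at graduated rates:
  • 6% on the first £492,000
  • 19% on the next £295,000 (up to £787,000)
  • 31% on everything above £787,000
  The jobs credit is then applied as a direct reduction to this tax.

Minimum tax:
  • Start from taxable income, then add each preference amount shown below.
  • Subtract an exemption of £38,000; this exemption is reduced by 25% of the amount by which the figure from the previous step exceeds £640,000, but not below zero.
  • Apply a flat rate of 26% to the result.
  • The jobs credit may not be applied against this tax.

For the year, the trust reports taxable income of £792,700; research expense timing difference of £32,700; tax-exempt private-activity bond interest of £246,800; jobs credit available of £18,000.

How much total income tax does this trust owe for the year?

Minimum tax:
  Adjusted income: £792,700 + £32,700 + £246,800 = £1,072,200
  Exemption: 25% × (£1,072,200 − £640,000) = £108,050 ≥ £38,000, so the exemption is fully phased out
  Base: £1,072,200 − £0 = £1,072,200
  £1,072,200 × 26% = £278,772

Regular tax:
  £492,000 × 6% = £29,520
  £295,000 × 19% = £56,050
  £5,700 × 31% = £1,767
  → £87,337
  Less jobs credit £18,000 → £69,337

£278,772 > £69,337, so the minimum tax is the binding amount.

£278,772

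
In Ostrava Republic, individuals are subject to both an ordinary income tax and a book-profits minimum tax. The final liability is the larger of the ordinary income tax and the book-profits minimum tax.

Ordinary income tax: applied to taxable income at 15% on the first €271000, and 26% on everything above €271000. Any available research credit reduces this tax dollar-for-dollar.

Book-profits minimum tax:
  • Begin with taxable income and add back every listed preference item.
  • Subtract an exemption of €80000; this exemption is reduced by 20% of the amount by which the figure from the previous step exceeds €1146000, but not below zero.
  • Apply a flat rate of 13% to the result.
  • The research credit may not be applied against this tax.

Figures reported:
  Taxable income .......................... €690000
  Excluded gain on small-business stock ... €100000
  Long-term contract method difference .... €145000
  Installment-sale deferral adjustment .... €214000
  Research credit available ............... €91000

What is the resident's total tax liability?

Ordinary income tax:
  €271000 × 15% = €40650
  €419000 × 26% = €108940
  → €149590
  Less research credit €91000 → €58590

Book-profits minimum tax:
  Adjusted income: €690000 + €100000 + €145000 + €214000 = €1149000
  Exemption: €80000 − 20% × (€1149000 − €1146000) = €80000 − €600 = €79400
  Base: €1149000 − €79400 = €1069600
  €1069600 × 13% = €139048

€139048 > €58590, so the book-profits minimum tax is the binding amount.

€139048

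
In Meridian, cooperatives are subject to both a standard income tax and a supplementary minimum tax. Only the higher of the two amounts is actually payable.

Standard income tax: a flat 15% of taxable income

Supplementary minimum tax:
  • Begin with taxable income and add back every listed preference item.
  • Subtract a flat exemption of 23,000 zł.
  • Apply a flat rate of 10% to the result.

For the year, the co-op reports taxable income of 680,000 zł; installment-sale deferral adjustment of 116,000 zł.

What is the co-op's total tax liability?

102,000 zł

Supplementary minimum tax:
  Adjusted income: 680,000 zł + 116,000 zł = 796,000 zł
  Less exemption 23,000 zł → base 773,000 zł
  773,000 zł × 10% = 77,300 zł

Standard income tax:
  680,000 zł × 15% = 102,000 zł

102,000 zł > 77,300 zł, so the standard income tax governs.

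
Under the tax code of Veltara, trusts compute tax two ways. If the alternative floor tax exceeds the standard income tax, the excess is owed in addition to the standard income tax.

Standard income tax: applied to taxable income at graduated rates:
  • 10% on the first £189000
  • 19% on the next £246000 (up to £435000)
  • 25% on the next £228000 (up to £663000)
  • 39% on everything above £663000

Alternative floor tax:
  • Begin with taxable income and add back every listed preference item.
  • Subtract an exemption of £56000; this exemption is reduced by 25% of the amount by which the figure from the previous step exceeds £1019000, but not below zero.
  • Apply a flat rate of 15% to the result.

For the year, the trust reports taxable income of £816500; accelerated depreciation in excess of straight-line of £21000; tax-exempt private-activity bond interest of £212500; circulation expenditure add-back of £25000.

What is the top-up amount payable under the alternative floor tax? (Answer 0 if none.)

Standard income tax:
  £189000 × 10% = £18900
  £246000 × 19% = £46740
  £228000 × 25% = £57000
  £153500 × 39% = £59865
  → £182505

Alternative floor tax:
  Adjusted income: £816500 + £21000 + £212500 + £25000 = £1075000
  Exemption: £56000 − 25% × (£1075000 − £1019000) = £56000 − £14000 = £42000
  Base: £1075000 − £42000 = £1033000
  £1033000 × 15% = £154950

£154950 ≤ £182505, so no add-on is due.

£0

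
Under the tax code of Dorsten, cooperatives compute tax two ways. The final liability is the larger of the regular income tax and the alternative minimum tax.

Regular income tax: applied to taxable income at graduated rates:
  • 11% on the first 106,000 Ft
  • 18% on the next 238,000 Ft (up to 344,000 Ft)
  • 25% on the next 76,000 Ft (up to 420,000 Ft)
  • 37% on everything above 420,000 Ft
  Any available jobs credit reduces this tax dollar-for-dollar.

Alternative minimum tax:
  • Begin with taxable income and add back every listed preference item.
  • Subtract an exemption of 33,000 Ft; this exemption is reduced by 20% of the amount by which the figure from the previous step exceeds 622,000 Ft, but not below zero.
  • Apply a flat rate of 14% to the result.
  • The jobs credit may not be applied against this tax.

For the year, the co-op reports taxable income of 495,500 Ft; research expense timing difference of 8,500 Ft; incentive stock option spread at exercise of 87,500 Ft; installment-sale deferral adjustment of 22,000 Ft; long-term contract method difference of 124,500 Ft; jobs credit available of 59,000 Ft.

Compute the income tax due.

101,948 Ft

Regular income tax:
  106,000 Ft × 11% = 11,660 Ft
  238,000 Ft × 18% = 42,840 Ft
  76,000 Ft × 25% = 19,000 Ft
  75,500 Ft × 37% = 27,935 Ft
  → 101,435 Ft
  Less jobs credit 59,000 Ft → 42,435 Ft

Alternative minimum tax:
  Adjusted income: 495,500 Ft + 8,500 Ft + 87,500 Ft + 22,000 Ft + 124,500 Ft = 738,000 Ft
  Exemption: 33,000 Ft − 20% × (738,000 Ft − 622,000 Ft) = 33,000 Ft − 23,200 Ft = 9,800 Ft
  Base: 738,000 Ft − 9,800 Ft = 728,200 Ft
  728,200 Ft × 14% = 101,948 Ft

101,948 Ft > 42,435 Ft, so the alternative minimum tax is the binding amount.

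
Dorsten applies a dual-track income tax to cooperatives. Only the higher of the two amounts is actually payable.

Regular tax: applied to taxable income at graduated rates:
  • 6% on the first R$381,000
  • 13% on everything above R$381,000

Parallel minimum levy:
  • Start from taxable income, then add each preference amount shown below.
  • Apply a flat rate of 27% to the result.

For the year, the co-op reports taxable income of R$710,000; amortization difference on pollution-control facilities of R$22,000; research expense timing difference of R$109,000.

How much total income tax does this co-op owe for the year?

R$227,070

Regular tax:
  R$381,000 × 6% = R$22,860
  R$329,000 × 13% = R$42,770
  → R$65,630

Parallel minimum levy:
  Adjusted income: R$710,000 + R$22,000 + R$109,000 = R$841,000
  R$841,000 × 27% = R$227,070

R$227,070 > R$65,630, so the parallel minimum levy is the binding amount.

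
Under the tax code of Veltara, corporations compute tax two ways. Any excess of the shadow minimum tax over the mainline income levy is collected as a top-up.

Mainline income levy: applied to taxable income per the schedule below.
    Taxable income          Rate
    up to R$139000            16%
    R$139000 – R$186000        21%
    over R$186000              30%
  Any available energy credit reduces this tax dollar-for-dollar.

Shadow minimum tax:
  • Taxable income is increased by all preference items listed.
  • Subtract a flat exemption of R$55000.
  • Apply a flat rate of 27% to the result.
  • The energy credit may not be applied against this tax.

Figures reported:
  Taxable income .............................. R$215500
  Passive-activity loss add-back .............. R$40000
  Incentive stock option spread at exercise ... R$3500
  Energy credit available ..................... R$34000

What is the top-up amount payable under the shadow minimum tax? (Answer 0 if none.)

Mainline income levy:
  R$139000 × 16% = R$22240
  R$47000 × 21% = R$9870
  R$29500 × 30% = R$8850
  → R$40960
  Less energy credit R$34000 → R$6960

Shadow minimum tax:
  Adjusted income: R$215500 + R$40000 + R$3500 = R$259000
  Less exemption R$55000 → base R$204000
  R$204000 × 27% = R$55080

Excess of shadow minimum tax over mainline income levy: R$55080 − R$6960 = R$48120.

R$48120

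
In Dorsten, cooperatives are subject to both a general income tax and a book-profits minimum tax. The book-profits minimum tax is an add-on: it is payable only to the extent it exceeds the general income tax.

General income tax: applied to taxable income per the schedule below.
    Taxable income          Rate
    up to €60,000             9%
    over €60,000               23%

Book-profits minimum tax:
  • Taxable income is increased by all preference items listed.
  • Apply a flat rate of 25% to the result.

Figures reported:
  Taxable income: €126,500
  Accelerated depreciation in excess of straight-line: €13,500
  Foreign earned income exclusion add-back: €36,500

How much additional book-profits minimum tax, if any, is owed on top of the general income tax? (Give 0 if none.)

General income tax:
  €60,000 × 9% = €5,400
  €66,500 × 23% = €15,295
  → €20,695

Book-profits minimum tax:
  Adjusted income: €126,500 + €13,500 + €36,500 = €176,500
  €176,500 × 25% = €44,125

Excess of book-profits minimum tax over general income tax: €44,125 − €20,695 = €23,430.

€23,430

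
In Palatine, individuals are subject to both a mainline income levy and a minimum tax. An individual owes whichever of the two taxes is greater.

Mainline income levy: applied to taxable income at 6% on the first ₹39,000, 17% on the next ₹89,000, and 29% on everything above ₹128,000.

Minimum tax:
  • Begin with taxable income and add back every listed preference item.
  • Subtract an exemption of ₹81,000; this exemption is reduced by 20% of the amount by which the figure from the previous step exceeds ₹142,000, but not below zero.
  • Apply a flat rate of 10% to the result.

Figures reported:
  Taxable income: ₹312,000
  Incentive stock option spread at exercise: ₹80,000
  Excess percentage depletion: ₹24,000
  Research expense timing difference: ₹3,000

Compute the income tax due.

Minimum tax:
  Adjusted income: ₹312,000 + ₹80,000 + ₹24,000 + ₹3,000 = ₹419,000
  Exemption: ₹81,000 − 20% × (₹419,000 − ₹142,000) = ₹81,000 − ₹55,400 = ₹25,600
  Base: ₹419,000 − ₹25,600 = ₹393,400
  ₹393,400 × 10% = ₹39,340

Mainline income levy:
  ₹39,000 × 6% = ₹2,340
  ₹89,000 × 17% = ₹15,130
  ₹184,000 × 29% = ₹53,360
  → ₹70,830

₹70,830 > ₹39,340, so the mainline income levy governs.

₹70,830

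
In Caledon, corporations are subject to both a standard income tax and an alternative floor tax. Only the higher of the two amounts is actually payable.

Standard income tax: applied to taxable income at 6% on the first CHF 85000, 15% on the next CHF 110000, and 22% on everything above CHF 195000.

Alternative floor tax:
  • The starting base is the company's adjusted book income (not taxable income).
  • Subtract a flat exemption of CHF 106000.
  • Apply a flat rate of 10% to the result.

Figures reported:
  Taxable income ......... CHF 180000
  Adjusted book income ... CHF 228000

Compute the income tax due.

Standard income tax:
  CHF 85000 × 6% = CHF 5100
  CHF 95000 × 15% = CHF 14250
  → CHF 19350

Alternative floor tax:
  Base (adjusted book income): CHF 228000
  Less exemption CHF 106000 → base CHF 122000
  CHF 122000 × 10% = CHF 12200

CHF 19350 > CHF 12200, so the standard income tax governs.

CHF 19350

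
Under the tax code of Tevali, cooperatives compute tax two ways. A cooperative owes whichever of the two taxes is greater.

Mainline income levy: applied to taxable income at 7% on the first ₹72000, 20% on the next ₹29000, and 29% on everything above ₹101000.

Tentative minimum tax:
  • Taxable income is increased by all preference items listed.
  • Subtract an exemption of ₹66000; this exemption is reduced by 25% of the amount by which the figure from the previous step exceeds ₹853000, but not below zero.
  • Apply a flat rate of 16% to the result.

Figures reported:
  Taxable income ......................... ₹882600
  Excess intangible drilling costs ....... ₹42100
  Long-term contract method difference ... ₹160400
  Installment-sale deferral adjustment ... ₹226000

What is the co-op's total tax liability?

₹237504

Mainline income levy:
  ₹72000 × 7% = ₹5040
  ₹29000 × 20% = ₹5800
  ₹781600 × 29% = ₹226664
  → ₹237504

Tentative minimum tax:
  Adjusted income: ₹882600 + ₹42100 + ₹160400 + ₹226000 = ₹1311100
  Exemption: 25% × (₹1311100 − ₹853000) = ₹114525 ≥ ₹66000, so the exemption is fully phased out
  Base: ₹1311100 − ₹0 = ₹1311100
  ₹1311100 × 16% = ₹209776

₹237504 > ₹209776, so the mainline income levy governs.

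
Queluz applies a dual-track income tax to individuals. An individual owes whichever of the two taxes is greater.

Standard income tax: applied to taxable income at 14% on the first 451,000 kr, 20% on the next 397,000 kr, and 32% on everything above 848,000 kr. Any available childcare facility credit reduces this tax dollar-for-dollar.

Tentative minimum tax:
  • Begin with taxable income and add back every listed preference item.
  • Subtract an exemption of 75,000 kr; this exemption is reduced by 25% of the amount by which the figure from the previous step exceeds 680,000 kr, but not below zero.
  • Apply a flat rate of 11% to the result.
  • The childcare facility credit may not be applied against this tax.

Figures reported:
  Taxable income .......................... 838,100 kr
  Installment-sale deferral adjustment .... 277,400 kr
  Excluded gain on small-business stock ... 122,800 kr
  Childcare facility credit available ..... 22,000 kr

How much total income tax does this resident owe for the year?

Tentative minimum tax:
  Adjusted income: 838,100 kr + 277,400 kr + 122,800 kr = 1,238,300 kr
  Exemption: 25% × (1,238,300 kr − 680,000 kr) = 139,575 kr ≥ 75,000 kr, so the exemption is fully phased out
  Base: 1,238,300 kr − 0 kr = 1,238,300 kr
  1,238,300 kr × 11% = 136,213 kr

Standard income tax:
  451,000 kr × 14% = 63,140 kr
  387,100 kr × 20% = 77,420 kr
  → 140,560 kr
  Less childcare facility credit 22,000 kr → 118,560 kr

136,213 kr > 118,560 kr, so the tentative minimum tax is the binding amount.

136,213 kr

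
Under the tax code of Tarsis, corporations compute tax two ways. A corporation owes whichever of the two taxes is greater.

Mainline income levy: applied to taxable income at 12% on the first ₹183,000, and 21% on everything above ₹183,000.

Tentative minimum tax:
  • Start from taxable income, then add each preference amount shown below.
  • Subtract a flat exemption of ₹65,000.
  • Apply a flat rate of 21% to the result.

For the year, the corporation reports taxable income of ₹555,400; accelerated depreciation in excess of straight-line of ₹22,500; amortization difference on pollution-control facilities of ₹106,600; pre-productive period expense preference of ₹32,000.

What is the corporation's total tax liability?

₹136,815

Mainline income levy:
  ₹183,000 × 12% = ₹21,960
  ₹372,400 × 21% = ₹78,204
  → ₹100,164

Tentative minimum tax:
  Adjusted income: ₹555,400 + ₹22,500 + ₹106,600 + ₹32,000 = ₹716,500
  Less exemption ₹65,000 → base ₹651,500
  ₹651,500 × 21% = ₹136,815

₹136,815 > ₹100,164, so the tentative minimum tax is the binding amount.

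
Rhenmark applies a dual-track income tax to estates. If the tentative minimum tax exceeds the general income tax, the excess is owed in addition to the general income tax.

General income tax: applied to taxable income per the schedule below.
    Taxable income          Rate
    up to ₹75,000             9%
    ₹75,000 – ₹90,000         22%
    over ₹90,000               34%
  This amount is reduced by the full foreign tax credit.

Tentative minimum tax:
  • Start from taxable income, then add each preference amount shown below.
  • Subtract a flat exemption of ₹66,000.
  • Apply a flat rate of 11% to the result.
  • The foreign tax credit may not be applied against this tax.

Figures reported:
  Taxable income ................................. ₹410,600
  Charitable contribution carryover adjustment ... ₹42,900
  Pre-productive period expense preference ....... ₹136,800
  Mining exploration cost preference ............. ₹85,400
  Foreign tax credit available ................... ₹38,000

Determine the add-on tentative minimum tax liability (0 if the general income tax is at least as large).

₹0

General income tax:
  ₹75,000 × 9% = ₹6,750
  ₹15,000 × 22% = ₹3,300
  ₹320,600 × 34% = ₹109,004
  → ₹119,054
  Less foreign tax credit ₹38,000 → ₹81,054

Tentative minimum tax:
  Adjusted income: ₹410,600 + ₹42,900 + ₹136,800 + ₹85,400 = ₹675,700
  Less exemption ₹66,000 → base ₹609,700
  ₹609,700 × 11% = ₹67,067

₹67,067 ≤ ₹81,054, so no add-on is due.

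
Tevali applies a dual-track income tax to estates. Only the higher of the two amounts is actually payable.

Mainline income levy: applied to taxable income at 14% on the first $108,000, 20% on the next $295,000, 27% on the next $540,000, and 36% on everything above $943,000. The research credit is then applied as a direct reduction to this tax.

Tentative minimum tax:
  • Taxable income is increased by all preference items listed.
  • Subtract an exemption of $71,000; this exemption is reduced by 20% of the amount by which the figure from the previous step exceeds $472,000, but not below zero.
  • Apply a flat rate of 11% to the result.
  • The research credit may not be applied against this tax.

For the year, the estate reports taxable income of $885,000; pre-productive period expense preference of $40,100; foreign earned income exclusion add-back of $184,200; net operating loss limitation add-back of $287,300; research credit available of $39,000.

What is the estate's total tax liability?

$165,260

Tentative minimum tax:
  Adjusted income: $885,000 + $40,100 + $184,200 + $287,300 = $1,396,600
  Exemption: 20% × ($1,396,600 − $472,000) = $184,920 ≥ $71,000, so the exemption is fully phased out
  Base: $1,396,600 − $0 = $1,396,600
  $1,396,600 × 11% = $153,626

Mainline income levy:
  $108,000 × 14% = $15,120
  $295,000 × 20% = $59,000
  $482,000 × 27% = $130,140
  → $204,260
  Less research credit $39,000 → $165,260

$165,260 > $153,626, so the mainline income levy governs.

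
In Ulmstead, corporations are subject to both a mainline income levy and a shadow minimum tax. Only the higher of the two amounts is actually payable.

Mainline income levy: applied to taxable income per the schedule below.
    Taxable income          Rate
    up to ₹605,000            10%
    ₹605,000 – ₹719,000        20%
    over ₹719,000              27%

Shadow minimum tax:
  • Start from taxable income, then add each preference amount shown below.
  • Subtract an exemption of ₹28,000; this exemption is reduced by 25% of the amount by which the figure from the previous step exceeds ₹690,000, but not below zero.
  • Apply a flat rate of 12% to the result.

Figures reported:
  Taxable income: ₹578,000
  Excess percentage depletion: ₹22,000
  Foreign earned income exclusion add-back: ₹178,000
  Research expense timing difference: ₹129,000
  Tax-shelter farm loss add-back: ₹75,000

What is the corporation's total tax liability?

Shadow minimum tax:
  Adjusted income: ₹578,000 + ₹22,000 + ₹178,000 + ₹129,000 + ₹75,000 = ₹982,000
  Exemption: 25% × (₹982,000 − ₹690,000) = ₹73,000 ≥ ₹28,000, so the exemption is fully phased out
  Base: ₹982,000 − ₹0 = ₹982,000
  ₹982,000 × 12% = ₹117,840

Mainline income levy:
  ₹578,000 × 10% = ₹57,800

₹117,840 > ₹57,800, so the shadow minimum tax is the binding amount.

₹117,840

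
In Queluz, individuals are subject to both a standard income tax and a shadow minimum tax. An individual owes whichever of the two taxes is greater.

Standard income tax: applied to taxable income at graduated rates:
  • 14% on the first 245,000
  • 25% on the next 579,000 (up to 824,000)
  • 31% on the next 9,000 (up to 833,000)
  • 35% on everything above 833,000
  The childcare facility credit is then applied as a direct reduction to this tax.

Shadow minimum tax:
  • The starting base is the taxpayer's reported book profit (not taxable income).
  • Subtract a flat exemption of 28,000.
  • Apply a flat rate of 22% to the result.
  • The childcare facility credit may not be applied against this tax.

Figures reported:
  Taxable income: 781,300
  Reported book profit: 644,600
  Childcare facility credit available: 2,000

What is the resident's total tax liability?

166,375

Shadow minimum tax:
  Base (reported book profit): 644,600
  Less exemption 28,000 → base 616,600
  616,600 × 22% = 135,652

Standard income tax:
  245,000 × 14% = 34,300
  536,300 × 25% = 134,075
  → 168,375
  Less childcare facility credit 2,000 → 166,375

166,375 > 135,652, so the standard income tax governs.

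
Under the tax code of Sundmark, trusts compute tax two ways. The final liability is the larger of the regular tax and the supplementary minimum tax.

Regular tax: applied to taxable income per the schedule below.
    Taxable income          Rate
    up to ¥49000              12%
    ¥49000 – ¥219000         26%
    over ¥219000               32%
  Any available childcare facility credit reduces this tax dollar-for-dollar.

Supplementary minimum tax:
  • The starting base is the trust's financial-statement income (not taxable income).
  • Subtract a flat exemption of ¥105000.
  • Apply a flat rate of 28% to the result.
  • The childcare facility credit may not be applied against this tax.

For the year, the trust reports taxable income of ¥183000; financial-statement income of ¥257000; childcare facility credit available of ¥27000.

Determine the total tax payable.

Supplementary minimum tax:
  Base (financial-statement income): ¥257000
  Less exemption ¥105000 → base ¥152000
  ¥152000 × 28% = ¥42560

Regular tax:
  ¥49000 × 12% = ¥5880
  ¥134000 × 26% = ¥34840
  → ¥40720
  Less childcare facility credit ¥27000 → ¥13720

¥42560 > ¥13720, so the supplementary minimum tax is the binding amount.

¥42560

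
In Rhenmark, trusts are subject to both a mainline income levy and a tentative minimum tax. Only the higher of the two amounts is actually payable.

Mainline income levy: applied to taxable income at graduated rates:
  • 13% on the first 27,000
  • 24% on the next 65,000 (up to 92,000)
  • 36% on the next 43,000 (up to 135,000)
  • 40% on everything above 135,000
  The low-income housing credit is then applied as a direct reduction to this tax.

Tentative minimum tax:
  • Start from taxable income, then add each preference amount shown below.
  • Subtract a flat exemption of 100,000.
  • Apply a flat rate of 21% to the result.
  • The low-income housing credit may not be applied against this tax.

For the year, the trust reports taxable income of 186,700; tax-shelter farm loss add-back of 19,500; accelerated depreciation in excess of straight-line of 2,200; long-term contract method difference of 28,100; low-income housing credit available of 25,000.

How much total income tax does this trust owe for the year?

Mainline income levy:
  27,000 × 13% = 3,510
  65,000 × 24% = 15,600
  43,000 × 36% = 15,480
  51,700 × 40% = 20,680
  → 55,270
  Less low-income housing credit 25,000 → 30,270

Tentative minimum tax:
  Adjusted income: 186,700 + 19,500 + 2,200 + 28,100 = 236,500
  Less exemption 100,000 → base 136,500
  136,500 × 21% = 28,665

30,270 > 28,665, so the mainline income levy governs.

30,270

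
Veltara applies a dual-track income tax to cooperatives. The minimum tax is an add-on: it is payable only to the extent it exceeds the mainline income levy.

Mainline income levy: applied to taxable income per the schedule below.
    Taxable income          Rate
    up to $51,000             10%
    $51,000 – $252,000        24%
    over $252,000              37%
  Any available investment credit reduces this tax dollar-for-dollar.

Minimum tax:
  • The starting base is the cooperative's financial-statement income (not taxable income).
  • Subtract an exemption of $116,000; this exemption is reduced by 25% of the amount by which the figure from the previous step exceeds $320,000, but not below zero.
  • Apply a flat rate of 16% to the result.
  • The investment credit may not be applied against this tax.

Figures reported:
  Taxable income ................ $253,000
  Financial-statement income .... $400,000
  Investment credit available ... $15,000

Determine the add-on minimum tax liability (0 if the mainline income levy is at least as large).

Minimum tax:
  Base (financial-statement income): $400,000
  Exemption: $116,000 − 25% × ($400,000 − $320,000) = $116,000 − $20,000 = $96,000
  Base: $400,000 − $96,000 = $304,000
  $304,000 × 16% = $48,640

Mainline income levy:
  $51,000 × 10% = $5,100
  $201,000 × 24% = $48,240
  $1,000 × 37% = $370
  → $53,710
  Less investment credit $15,000 → $38,710

Excess of minimum tax over mainline income levy: $48,640 − $38,710 = $9,930.

$9,930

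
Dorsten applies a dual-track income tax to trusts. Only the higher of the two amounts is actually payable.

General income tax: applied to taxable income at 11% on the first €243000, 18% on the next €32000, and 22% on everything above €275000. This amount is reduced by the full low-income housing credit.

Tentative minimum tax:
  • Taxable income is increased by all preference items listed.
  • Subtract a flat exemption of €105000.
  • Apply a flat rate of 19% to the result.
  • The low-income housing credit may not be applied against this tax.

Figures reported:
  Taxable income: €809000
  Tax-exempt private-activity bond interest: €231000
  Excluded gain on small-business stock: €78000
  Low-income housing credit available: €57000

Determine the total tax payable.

€192470

Tentative minimum tax:
  Adjusted income: €809000 + €231000 + €78000 = €1118000
  Less exemption €105000 → base €1013000
  €1013000 × 19% = €192470

General income tax:
  €243000 × 11% = €26730
  €32000 × 18% = €5760
  €534000 × 22% = €117480
  → €149970
  Less low-income housing credit €57000 → €92970

€192470 > €92970, so the tentative minimum tax is the binding amount.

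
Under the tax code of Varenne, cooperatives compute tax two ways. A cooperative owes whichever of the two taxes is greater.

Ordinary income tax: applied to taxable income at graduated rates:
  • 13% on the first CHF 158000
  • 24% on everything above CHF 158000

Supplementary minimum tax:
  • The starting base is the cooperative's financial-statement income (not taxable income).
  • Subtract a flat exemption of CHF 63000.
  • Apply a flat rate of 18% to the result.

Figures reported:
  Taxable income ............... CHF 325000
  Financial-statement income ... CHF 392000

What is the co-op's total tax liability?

Supplementary minimum tax:
  Base (financial-statement income): CHF 392000
  Less exemption CHF 63000 → base CHF 329000
  CHF 329000 × 18% = CHF 59220

Ordinary income tax:
  CHF 158000 × 13% = CHF 20540
  CHF 167000 × 24% = CHF 40080
  → CHF 60620

CHF 60620 > CHF 59220, so the ordinary income tax governs.

CHF 60620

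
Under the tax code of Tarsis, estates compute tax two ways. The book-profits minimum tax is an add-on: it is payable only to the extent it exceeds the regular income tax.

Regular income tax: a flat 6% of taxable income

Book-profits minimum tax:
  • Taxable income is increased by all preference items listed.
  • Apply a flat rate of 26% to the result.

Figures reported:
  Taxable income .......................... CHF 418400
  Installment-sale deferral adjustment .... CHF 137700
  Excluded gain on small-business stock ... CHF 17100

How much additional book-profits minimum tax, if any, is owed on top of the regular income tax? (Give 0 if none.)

CHF 123928

Regular income tax:
  CHF 418400 × 6% = CHF 25104

Book-profits minimum tax:
  Adjusted income: CHF 418400 + CHF 137700 + CHF 17100 = CHF 573200
  CHF 573200 × 26% = CHF 149032

Excess of book-profits minimum tax over regular income tax: CHF 149032 − CHF 25104 = CHF 123928.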